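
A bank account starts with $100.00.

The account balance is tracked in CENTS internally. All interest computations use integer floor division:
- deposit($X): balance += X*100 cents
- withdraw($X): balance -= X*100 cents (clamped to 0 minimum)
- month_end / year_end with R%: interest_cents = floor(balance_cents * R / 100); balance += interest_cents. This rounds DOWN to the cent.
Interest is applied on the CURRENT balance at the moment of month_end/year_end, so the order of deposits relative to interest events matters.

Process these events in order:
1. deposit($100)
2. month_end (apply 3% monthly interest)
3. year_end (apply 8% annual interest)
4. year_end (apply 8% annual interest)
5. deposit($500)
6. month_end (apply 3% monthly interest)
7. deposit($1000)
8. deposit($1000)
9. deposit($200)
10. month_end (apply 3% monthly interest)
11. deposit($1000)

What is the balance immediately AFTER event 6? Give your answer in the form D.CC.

After 1 (deposit($100)): balance=$200.00 total_interest=$0.00
After 2 (month_end (apply 3% monthly interest)): balance=$206.00 total_interest=$6.00
After 3 (year_end (apply 8% annual interest)): balance=$222.48 total_interest=$22.48
After 4 (year_end (apply 8% annual interest)): balance=$240.27 total_interest=$40.27
After 5 (deposit($500)): balance=$740.27 total_interest=$40.27
After 6 (month_end (apply 3% monthly interest)): balance=$762.47 total_interest=$62.47

Answer: 762.47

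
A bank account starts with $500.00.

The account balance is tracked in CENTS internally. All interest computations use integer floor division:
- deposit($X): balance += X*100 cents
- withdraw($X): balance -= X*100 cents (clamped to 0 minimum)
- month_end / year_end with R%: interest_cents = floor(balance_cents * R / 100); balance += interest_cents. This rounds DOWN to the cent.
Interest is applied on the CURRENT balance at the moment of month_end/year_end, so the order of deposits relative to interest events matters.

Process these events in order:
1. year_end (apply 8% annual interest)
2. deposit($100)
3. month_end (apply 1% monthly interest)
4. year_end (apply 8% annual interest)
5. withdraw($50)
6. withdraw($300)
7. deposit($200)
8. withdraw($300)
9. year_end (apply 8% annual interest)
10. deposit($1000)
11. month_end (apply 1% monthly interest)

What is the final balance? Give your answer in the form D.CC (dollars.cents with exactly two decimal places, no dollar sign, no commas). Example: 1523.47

After 1 (year_end (apply 8% annual interest)): balance=$540.00 total_interest=$40.00
After 2 (deposit($100)): balance=$640.00 total_interest=$40.00
After 3 (month_end (apply 1% monthly interest)): balance=$646.40 total_interest=$46.40
After 4 (year_end (apply 8% annual interest)): balance=$698.11 total_interest=$98.11
After 5 (withdraw($50)): balance=$648.11 total_interest=$98.11
After 6 (withdraw($300)): balance=$348.11 total_interest=$98.11
After 7 (deposit($200)): balance=$548.11 total_interest=$98.11
After 8 (withdraw($300)): balance=$248.11 total_interest=$98.11
After 9 (year_end (apply 8% annual interest)): balance=$267.95 total_interest=$117.95
After 10 (deposit($1000)): balance=$1267.95 total_interest=$117.95
After 11 (month_end (apply 1% monthly interest)): balance=$1280.62 total_interest=$130.62

Answer: 1280.62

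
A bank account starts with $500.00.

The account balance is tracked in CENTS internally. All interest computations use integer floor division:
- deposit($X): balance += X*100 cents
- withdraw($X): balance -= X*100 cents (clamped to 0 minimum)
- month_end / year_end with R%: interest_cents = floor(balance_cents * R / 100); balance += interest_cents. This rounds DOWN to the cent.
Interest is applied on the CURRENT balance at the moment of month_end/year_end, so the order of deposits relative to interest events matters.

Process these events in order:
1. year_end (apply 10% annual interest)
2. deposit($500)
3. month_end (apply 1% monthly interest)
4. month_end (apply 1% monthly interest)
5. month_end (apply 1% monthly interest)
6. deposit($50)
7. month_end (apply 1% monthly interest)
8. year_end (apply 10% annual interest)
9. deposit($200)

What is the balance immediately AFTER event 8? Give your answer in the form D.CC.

After 1 (year_end (apply 10% annual interest)): balance=$550.00 total_interest=$50.00
After 2 (deposit($500)): balance=$1050.00 total_interest=$50.00
After 3 (month_end (apply 1% monthly interest)): balance=$1060.50 total_interest=$60.50
After 4 (month_end (apply 1% monthly interest)): balance=$1071.10 total_interest=$71.10
After 5 (month_end (apply 1% monthly interest)): balance=$1081.81 total_interest=$81.81
After 6 (deposit($50)): balance=$1131.81 total_interest=$81.81
After 7 (month_end (apply 1% monthly interest)): balance=$1143.12 total_interest=$93.12
After 8 (year_end (apply 10% annual interest)): balance=$1257.43 total_interest=$207.43

Answer: 1257.43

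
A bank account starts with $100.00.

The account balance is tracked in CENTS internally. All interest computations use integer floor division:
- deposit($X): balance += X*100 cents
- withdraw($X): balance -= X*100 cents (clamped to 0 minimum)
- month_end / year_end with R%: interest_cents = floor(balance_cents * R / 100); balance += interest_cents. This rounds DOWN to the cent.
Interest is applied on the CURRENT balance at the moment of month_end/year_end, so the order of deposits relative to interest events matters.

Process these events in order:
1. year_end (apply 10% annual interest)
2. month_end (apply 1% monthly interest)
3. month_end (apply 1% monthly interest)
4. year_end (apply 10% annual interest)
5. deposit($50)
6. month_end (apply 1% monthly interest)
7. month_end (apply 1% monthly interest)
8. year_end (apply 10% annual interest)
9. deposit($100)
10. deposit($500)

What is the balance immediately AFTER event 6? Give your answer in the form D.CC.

After 1 (year_end (apply 10% annual interest)): balance=$110.00 total_interest=$10.00
After 2 (month_end (apply 1% monthly interest)): balance=$111.10 total_interest=$11.10
After 3 (month_end (apply 1% monthly interest)): balance=$112.21 total_interest=$12.21
After 4 (year_end (apply 10% annual interest)): balance=$123.43 total_interest=$23.43
After 5 (deposit($50)): balance=$173.43 total_interest=$23.43
After 6 (month_end (apply 1% monthly interest)): balance=$175.16 total_interest=$25.16

Answer: 175.16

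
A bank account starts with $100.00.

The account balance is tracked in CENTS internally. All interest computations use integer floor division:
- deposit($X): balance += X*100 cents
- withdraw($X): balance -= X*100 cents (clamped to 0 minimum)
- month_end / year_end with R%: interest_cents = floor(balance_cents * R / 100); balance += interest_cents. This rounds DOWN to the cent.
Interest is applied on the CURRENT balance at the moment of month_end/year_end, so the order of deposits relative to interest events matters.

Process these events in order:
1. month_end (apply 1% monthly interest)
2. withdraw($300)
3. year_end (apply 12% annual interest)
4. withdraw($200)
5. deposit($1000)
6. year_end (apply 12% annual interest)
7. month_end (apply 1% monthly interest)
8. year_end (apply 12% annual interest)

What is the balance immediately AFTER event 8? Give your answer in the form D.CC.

Answer: 1266.94

Derivation:
After 1 (month_end (apply 1% monthly interest)): balance=$101.00 total_interest=$1.00
After 2 (withdraw($300)): balance=$0.00 total_interest=$1.00
After 3 (year_end (apply 12% annual interest)): balance=$0.00 total_interest=$1.00
After 4 (withdraw($200)): balance=$0.00 total_interest=$1.00
After 5 (deposit($1000)): balance=$1000.00 total_interest=$1.00
After 6 (year_end (apply 12% annual interest)): balance=$1120.00 total_interest=$121.00
After 7 (month_end (apply 1% monthly interest)): balance=$1131.20 total_interest=$132.20
After 8 (year_end (apply 12% annual interest)): balance=$1266.94 total_interest=$267.94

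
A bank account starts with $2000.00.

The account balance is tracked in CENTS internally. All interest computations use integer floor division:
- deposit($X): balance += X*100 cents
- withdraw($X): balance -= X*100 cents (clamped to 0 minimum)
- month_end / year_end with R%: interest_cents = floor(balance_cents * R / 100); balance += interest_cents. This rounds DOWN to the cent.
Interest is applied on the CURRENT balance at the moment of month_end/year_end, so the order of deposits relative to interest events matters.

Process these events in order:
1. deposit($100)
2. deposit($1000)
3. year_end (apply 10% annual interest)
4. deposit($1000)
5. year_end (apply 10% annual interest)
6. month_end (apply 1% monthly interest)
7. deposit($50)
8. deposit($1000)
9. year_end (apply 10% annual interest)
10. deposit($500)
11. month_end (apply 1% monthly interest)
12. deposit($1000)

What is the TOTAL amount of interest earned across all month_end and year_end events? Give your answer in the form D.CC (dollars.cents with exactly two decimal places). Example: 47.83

After 1 (deposit($100)): balance=$2100.00 total_interest=$0.00
After 2 (deposit($1000)): balance=$3100.00 total_interest=$0.00
After 3 (year_end (apply 10% annual interest)): balance=$3410.00 total_interest=$310.00
After 4 (deposit($1000)): balance=$4410.00 total_interest=$310.00
After 5 (year_end (apply 10% annual interest)): balance=$4851.00 total_interest=$751.00
After 6 (month_end (apply 1% monthly interest)): balance=$4899.51 total_interest=$799.51
After 7 (deposit($50)): balance=$4949.51 total_interest=$799.51
After 8 (deposit($1000)): balance=$5949.51 total_interest=$799.51
After 9 (year_end (apply 10% annual interest)): balance=$6544.46 total_interest=$1394.46
After 10 (deposit($500)): balance=$7044.46 total_interest=$1394.46
After 11 (month_end (apply 1% monthly interest)): balance=$7114.90 total_interest=$1464.90
After 12 (deposit($1000)): balance=$8114.90 total_interest=$1464.90

Answer: 1464.90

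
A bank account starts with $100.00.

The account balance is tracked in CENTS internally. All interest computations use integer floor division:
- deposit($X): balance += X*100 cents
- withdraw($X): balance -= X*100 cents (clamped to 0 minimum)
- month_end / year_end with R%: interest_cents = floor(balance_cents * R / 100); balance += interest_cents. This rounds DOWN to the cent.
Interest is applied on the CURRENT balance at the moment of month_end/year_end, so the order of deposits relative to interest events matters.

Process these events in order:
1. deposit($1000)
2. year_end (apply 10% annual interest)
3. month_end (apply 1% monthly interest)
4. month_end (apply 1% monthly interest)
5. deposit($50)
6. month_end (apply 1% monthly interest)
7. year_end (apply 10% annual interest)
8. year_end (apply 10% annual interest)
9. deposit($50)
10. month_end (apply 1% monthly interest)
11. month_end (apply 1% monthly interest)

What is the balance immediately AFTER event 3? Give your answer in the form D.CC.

After 1 (deposit($1000)): balance=$1100.00 total_interest=$0.00
After 2 (year_end (apply 10% annual interest)): balance=$1210.00 total_interest=$110.00
After 3 (month_end (apply 1% monthly interest)): balance=$1222.10 total_interest=$122.10

Answer: 1222.10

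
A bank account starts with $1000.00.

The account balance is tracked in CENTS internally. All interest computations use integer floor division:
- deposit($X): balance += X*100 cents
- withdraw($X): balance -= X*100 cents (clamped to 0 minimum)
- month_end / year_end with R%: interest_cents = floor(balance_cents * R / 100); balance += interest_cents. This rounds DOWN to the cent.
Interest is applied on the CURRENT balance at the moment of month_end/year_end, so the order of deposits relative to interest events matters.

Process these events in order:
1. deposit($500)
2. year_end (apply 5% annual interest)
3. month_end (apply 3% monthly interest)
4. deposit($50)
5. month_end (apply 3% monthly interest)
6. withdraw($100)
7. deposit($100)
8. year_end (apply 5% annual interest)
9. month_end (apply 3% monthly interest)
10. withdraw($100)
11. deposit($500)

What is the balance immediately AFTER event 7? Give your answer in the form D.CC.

Answer: 1722.41

Derivation:
After 1 (deposit($500)): balance=$1500.00 total_interest=$0.00
After 2 (year_end (apply 5% annual interest)): balance=$1575.00 total_interest=$75.00
After 3 (month_end (apply 3% monthly interest)): balance=$1622.25 total_interest=$122.25
After 4 (deposit($50)): balance=$1672.25 total_interest=$122.25
After 5 (month_end (apply 3% monthly interest)): balance=$1722.41 total_interest=$172.41
After 6 (withdraw($100)): balance=$1622.41 total_interest=$172.41
After 7 (deposit($100)): balance=$1722.41 total_interest=$172.41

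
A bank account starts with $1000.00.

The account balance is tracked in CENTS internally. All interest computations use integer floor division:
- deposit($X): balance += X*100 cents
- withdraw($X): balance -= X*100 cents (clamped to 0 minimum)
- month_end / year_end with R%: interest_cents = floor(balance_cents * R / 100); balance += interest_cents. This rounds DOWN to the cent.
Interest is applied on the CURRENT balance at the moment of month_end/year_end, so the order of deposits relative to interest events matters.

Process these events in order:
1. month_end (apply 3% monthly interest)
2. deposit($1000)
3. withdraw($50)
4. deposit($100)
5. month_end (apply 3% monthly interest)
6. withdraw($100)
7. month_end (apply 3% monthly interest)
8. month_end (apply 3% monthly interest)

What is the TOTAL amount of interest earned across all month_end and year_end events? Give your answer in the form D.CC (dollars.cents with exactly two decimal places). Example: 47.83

Answer: 216.78

Derivation:
After 1 (month_end (apply 3% monthly interest)): balance=$1030.00 total_interest=$30.00
After 2 (deposit($1000)): balance=$2030.00 total_interest=$30.00
After 3 (withdraw($50)): balance=$1980.00 total_interest=$30.00
After 4 (deposit($100)): balance=$2080.00 total_interest=$30.00
After 5 (month_end (apply 3% monthly interest)): balance=$2142.40 total_interest=$92.40
After 6 (withdraw($100)): balance=$2042.40 total_interest=$92.40
After 7 (month_end (apply 3% monthly interest)): balance=$2103.67 total_interest=$153.67
After 8 (month_end (apply 3% monthly interest)): balance=$2166.78 total_interest=$216.78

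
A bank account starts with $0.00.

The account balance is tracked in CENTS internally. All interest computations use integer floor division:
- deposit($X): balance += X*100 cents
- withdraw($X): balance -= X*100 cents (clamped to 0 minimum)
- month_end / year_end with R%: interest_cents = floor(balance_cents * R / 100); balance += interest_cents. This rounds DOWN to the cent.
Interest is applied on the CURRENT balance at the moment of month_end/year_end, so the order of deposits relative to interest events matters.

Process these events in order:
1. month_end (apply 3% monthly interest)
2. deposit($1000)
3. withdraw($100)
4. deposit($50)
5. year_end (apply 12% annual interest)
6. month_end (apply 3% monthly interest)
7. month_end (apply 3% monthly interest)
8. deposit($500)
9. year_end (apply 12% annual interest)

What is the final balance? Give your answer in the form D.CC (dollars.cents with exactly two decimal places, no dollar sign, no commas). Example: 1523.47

After 1 (month_end (apply 3% monthly interest)): balance=$0.00 total_interest=$0.00
After 2 (deposit($1000)): balance=$1000.00 total_interest=$0.00
After 3 (withdraw($100)): balance=$900.00 total_interest=$0.00
After 4 (deposit($50)): balance=$950.00 total_interest=$0.00
After 5 (year_end (apply 12% annual interest)): balance=$1064.00 total_interest=$114.00
After 6 (month_end (apply 3% monthly interest)): balance=$1095.92 total_interest=$145.92
After 7 (month_end (apply 3% monthly interest)): balance=$1128.79 total_interest=$178.79
After 8 (deposit($500)): balance=$1628.79 total_interest=$178.79
After 9 (year_end (apply 12% annual interest)): balance=$1824.24 total_interest=$374.24

Answer: 1824.24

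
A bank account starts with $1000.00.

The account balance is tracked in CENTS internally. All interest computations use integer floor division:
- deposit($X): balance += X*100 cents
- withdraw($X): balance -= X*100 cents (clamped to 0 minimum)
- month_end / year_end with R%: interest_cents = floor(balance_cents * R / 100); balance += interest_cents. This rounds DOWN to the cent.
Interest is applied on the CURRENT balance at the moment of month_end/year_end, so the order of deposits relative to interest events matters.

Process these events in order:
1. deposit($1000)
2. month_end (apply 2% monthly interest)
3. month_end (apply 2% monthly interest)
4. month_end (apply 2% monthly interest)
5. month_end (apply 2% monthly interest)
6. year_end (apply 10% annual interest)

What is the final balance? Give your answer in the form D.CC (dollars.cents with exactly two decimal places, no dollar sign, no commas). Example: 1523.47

After 1 (deposit($1000)): balance=$2000.00 total_interest=$0.00
After 2 (month_end (apply 2% monthly interest)): balance=$2040.00 total_interest=$40.00
After 3 (month_end (apply 2% monthly interest)): balance=$2080.80 total_interest=$80.80
After 4 (month_end (apply 2% monthly interest)): balance=$2122.41 total_interest=$122.41
After 5 (month_end (apply 2% monthly interest)): balance=$2164.85 total_interest=$164.85
After 6 (year_end (apply 10% annual interest)): balance=$2381.33 total_interest=$381.33

Answer: 2381.33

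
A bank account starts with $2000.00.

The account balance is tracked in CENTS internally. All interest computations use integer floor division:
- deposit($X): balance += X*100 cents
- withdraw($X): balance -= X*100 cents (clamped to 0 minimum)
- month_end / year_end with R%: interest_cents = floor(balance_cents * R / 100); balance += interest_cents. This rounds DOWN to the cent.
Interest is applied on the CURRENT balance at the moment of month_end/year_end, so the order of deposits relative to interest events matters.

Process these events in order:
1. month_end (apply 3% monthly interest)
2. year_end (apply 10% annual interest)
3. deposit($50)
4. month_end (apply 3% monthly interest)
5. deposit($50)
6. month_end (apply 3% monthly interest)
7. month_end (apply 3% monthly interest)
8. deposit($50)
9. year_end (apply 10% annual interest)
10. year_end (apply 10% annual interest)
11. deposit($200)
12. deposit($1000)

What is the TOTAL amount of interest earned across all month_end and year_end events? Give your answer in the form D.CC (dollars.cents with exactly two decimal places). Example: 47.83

Answer: 1036.87

Derivation:
After 1 (month_end (apply 3% monthly interest)): balance=$2060.00 total_interest=$60.00
After 2 (year_end (apply 10% annual interest)): balance=$2266.00 total_interest=$266.00
After 3 (deposit($50)): balance=$2316.00 total_interest=$266.00
After 4 (month_end (apply 3% monthly interest)): balance=$2385.48 total_interest=$335.48
After 5 (deposit($50)): balance=$2435.48 total_interest=$335.48
After 6 (month_end (apply 3% monthly interest)): balance=$2508.54 total_interest=$408.54
After 7 (month_end (apply 3% monthly interest)): balance=$2583.79 total_interest=$483.79
After 8 (deposit($50)): balance=$2633.79 total_interest=$483.79
After 9 (year_end (apply 10% annual interest)): balance=$2897.16 total_interest=$747.16
After 10 (year_end (apply 10% annual interest)): balance=$3186.87 total_interest=$1036.87
After 11 (deposit($200)): balance=$3386.87 total_interest=$1036.87
After 12 (deposit($1000)): balance=$4386.87 total_interest=$1036.87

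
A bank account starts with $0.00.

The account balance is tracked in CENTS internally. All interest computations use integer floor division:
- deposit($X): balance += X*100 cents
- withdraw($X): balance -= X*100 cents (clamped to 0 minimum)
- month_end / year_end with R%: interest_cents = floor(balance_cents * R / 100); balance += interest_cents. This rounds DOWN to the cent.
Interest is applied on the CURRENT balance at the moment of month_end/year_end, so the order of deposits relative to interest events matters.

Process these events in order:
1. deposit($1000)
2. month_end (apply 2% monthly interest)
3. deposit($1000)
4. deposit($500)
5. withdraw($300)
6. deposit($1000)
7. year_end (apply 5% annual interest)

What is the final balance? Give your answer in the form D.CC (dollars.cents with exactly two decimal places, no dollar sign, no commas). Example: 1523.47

Answer: 3381.00

Derivation:
After 1 (deposit($1000)): balance=$1000.00 total_interest=$0.00
After 2 (month_end (apply 2% monthly interest)): balance=$1020.00 total_interest=$20.00
After 3 (deposit($1000)): balance=$2020.00 total_interest=$20.00
After 4 (deposit($500)): balance=$2520.00 total_interest=$20.00
After 5 (withdraw($300)): balance=$2220.00 total_interest=$20.00
After 6 (deposit($1000)): balance=$3220.00 total_interest=$20.00
After 7 (year_end (apply 5% annual interest)): balance=$3381.00 total_interest=$181.00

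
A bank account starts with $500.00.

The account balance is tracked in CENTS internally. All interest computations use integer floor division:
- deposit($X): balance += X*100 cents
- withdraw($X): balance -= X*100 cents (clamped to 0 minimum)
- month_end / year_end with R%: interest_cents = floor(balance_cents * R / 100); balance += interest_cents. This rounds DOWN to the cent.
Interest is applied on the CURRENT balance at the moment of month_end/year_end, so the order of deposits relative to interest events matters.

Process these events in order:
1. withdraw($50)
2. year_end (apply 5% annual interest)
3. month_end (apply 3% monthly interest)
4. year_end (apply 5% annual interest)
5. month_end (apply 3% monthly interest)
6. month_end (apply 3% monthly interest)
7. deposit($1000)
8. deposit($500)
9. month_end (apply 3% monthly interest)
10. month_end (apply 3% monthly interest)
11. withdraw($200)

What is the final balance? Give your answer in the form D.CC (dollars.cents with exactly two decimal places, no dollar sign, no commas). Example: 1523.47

Answer: 1966.47

Derivation:
After 1 (withdraw($50)): balance=$450.00 total_interest=$0.00
After 2 (year_end (apply 5% annual interest)): balance=$472.50 total_interest=$22.50
After 3 (month_end (apply 3% monthly interest)): balance=$486.67 total_interest=$36.67
After 4 (year_end (apply 5% annual interest)): balance=$511.00 total_interest=$61.00
After 5 (month_end (apply 3% monthly interest)): balance=$526.33 total_interest=$76.33
After 6 (month_end (apply 3% monthly interest)): balance=$542.11 total_interest=$92.11
After 7 (deposit($1000)): balance=$1542.11 total_interest=$92.11
After 8 (deposit($500)): balance=$2042.11 total_interest=$92.11
After 9 (month_end (apply 3% monthly interest)): balance=$2103.37 total_interest=$153.37
After 10 (month_end (apply 3% monthly interest)): balance=$2166.47 total_interest=$216.47
After 11 (withdraw($200)): balance=$1966.47 total_interest=$216.47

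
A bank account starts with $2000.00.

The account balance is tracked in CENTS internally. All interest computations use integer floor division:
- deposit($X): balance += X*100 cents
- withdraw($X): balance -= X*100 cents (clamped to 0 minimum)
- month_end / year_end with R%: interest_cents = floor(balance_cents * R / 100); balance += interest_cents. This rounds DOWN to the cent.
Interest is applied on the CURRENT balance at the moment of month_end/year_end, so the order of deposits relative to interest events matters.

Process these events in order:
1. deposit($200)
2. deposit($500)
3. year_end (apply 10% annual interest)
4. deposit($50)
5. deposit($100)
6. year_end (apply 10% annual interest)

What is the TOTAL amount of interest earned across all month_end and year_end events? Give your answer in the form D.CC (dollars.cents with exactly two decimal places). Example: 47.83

Answer: 582.00

Derivation:
After 1 (deposit($200)): balance=$2200.00 total_interest=$0.00
After 2 (deposit($500)): balance=$2700.00 total_interest=$0.00
After 3 (year_end (apply 10% annual interest)): balance=$2970.00 total_interest=$270.00
After 4 (deposit($50)): balance=$3020.00 total_interest=$270.00
After 5 (deposit($100)): balance=$3120.00 total_interest=$270.00
After 6 (year_end (apply 10% annual interest)): balance=$3432.00 total_interest=$582.00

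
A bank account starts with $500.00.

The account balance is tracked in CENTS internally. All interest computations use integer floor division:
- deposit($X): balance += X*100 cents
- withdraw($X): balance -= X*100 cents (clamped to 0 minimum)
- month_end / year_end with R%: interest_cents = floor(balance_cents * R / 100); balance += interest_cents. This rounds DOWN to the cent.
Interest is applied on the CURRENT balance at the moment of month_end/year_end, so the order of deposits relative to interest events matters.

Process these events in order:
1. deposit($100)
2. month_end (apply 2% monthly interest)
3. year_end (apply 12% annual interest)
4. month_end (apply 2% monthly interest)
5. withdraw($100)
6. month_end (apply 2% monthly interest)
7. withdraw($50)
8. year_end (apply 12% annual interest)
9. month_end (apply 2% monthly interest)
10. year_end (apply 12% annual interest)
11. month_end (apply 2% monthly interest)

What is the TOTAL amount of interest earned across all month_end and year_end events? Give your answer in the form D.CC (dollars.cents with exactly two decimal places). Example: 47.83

After 1 (deposit($100)): balance=$600.00 total_interest=$0.00
After 2 (month_end (apply 2% monthly interest)): balance=$612.00 total_interest=$12.00
After 3 (year_end (apply 12% annual interest)): balance=$685.44 total_interest=$85.44
After 4 (month_end (apply 2% monthly interest)): balance=$699.14 total_interest=$99.14
After 5 (withdraw($100)): balance=$599.14 total_interest=$99.14
After 6 (month_end (apply 2% monthly interest)): balance=$611.12 total_interest=$111.12
After 7 (withdraw($50)): balance=$561.12 total_interest=$111.12
After 8 (year_end (apply 12% annual interest)): balance=$628.45 total_interest=$178.45
After 9 (month_end (apply 2% monthly interest)): balance=$641.01 total_interest=$191.01
After 10 (year_end (apply 12% annual interest)): balance=$717.93 total_interest=$267.93
After 11 (month_end (apply 2% monthly interest)): balance=$732.28 total_interest=$282.28

Answer: 282.28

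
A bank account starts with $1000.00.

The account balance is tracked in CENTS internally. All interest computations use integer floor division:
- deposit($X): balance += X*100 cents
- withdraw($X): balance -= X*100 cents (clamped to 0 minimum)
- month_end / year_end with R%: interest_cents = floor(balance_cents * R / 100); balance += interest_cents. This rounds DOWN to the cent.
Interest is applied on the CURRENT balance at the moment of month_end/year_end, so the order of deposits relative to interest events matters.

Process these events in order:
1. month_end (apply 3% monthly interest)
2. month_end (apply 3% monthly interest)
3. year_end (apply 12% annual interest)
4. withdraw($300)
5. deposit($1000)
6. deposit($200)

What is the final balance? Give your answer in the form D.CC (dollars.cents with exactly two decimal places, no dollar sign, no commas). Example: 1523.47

After 1 (month_end (apply 3% monthly interest)): balance=$1030.00 total_interest=$30.00
After 2 (month_end (apply 3% monthly interest)): balance=$1060.90 total_interest=$60.90
After 3 (year_end (apply 12% annual interest)): balance=$1188.20 total_interest=$188.20
After 4 (withdraw($300)): balance=$888.20 total_interest=$188.20
After 5 (deposit($1000)): balance=$1888.20 total_interest=$188.20
After 6 (deposit($200)): balance=$2088.20 total_interest=$188.20

Answer: 2088.20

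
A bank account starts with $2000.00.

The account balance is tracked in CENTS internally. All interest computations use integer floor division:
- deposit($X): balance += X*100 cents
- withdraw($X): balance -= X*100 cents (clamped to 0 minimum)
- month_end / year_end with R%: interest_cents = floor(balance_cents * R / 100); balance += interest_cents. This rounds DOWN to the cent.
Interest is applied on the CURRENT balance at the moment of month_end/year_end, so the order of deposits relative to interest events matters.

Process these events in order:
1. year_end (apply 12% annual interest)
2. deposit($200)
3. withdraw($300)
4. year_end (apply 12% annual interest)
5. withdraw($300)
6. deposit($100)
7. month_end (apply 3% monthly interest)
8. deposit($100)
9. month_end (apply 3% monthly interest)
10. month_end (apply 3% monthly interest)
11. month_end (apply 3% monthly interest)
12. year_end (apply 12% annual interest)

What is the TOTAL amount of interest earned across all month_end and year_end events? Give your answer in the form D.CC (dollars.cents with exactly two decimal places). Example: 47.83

Answer: 1091.58

Derivation:
After 1 (year_end (apply 12% annual interest)): balance=$2240.00 total_interest=$240.00
After 2 (deposit($200)): balance=$2440.00 total_interest=$240.00
After 3 (withdraw($300)): balance=$2140.00 total_interest=$240.00
After 4 (year_end (apply 12% annual interest)): balance=$2396.80 total_interest=$496.80
After 5 (withdraw($300)): balance=$2096.80 total_interest=$496.80
After 6 (deposit($100)): balance=$2196.80 total_interest=$496.80
After 7 (month_end (apply 3% monthly interest)): balance=$2262.70 total_interest=$562.70
After 8 (deposit($100)): balance=$2362.70 total_interest=$562.70
After 9 (month_end (apply 3% monthly interest)): balance=$2433.58 total_interest=$633.58
After 10 (month_end (apply 3% monthly interest)): balance=$2506.58 total_interest=$706.58
After 11 (month_end (apply 3% monthly interest)): balance=$2581.77 total_interest=$781.77
After 12 (year_end (apply 12% annual interest)): balance=$2891.58 total_interest=$1091.58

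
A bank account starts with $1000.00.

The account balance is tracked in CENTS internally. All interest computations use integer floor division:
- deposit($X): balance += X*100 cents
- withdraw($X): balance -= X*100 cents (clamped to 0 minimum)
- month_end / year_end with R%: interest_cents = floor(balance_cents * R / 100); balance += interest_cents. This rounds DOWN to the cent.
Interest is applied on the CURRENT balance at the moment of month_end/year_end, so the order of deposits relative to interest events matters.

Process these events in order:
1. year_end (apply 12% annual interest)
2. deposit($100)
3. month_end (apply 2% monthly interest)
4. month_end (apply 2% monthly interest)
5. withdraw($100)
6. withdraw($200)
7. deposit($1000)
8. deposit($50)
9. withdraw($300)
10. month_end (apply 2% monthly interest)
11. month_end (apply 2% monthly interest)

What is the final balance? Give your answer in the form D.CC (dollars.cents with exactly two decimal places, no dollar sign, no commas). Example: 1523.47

Answer: 1788.73

Derivation:
After 1 (year_end (apply 12% annual interest)): balance=$1120.00 total_interest=$120.00
After 2 (deposit($100)): balance=$1220.00 total_interest=$120.00
After 3 (month_end (apply 2% monthly interest)): balance=$1244.40 total_interest=$144.40
After 4 (month_end (apply 2% monthly interest)): balance=$1269.28 total_interest=$169.28
After 5 (withdraw($100)): balance=$1169.28 total_interest=$169.28
After 6 (withdraw($200)): balance=$969.28 total_interest=$169.28
After 7 (deposit($1000)): balance=$1969.28 total_interest=$169.28
After 8 (deposit($50)): balance=$2019.28 total_interest=$169.28
After 9 (withdraw($300)): balance=$1719.28 total_interest=$169.28
After 10 (month_end (apply 2% monthly interest)): balance=$1753.66 total_interest=$203.66
After 11 (month_end (apply 2% monthly interest)): balance=$1788.73 total_interest=$238.73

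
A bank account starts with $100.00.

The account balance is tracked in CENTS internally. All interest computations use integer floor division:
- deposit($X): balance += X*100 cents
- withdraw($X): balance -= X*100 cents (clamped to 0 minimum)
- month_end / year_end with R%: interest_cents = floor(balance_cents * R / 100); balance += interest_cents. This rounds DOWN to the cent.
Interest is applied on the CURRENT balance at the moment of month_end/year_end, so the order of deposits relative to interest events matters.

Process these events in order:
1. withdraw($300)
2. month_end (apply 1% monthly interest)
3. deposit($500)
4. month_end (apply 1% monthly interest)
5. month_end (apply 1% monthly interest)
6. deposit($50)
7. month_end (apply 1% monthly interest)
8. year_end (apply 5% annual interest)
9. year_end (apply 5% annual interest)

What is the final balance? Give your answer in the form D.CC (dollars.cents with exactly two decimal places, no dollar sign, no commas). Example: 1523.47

Answer: 623.62

Derivation:
After 1 (withdraw($300)): balance=$0.00 total_interest=$0.00
After 2 (month_end (apply 1% monthly interest)): balance=$0.00 total_interest=$0.00
After 3 (deposit($500)): balance=$500.00 total_interest=$0.00
After 4 (month_end (apply 1% monthly interest)): balance=$505.00 total_interest=$5.00
After 5 (month_end (apply 1% monthly interest)): balance=$510.05 total_interest=$10.05
After 6 (deposit($50)): balance=$560.05 total_interest=$10.05
After 7 (month_end (apply 1% monthly interest)): balance=$565.65 total_interest=$15.65
After 8 (year_end (apply 5% annual interest)): balance=$593.93 total_interest=$43.93
After 9 (year_end (apply 5% annual interest)): balance=$623.62 total_interest=$73.62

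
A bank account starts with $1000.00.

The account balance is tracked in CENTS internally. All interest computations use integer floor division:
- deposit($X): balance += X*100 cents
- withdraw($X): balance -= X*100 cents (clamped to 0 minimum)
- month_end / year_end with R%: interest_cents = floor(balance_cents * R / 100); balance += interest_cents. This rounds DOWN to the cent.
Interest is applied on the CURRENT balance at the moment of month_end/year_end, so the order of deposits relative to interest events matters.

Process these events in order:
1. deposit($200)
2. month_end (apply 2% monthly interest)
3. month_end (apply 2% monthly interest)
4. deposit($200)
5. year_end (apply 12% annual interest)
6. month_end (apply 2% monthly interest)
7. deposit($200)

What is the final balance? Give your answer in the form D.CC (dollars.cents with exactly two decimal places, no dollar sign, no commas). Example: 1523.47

After 1 (deposit($200)): balance=$1200.00 total_interest=$0.00
After 2 (month_end (apply 2% monthly interest)): balance=$1224.00 total_interest=$24.00
After 3 (month_end (apply 2% monthly interest)): balance=$1248.48 total_interest=$48.48
After 4 (deposit($200)): balance=$1448.48 total_interest=$48.48
After 5 (year_end (apply 12% annual interest)): balance=$1622.29 total_interest=$222.29
After 6 (month_end (apply 2% monthly interest)): balance=$1654.73 total_interest=$254.73
After 7 (deposit($200)): balance=$1854.73 total_interest=$254.73

Answer: 1854.73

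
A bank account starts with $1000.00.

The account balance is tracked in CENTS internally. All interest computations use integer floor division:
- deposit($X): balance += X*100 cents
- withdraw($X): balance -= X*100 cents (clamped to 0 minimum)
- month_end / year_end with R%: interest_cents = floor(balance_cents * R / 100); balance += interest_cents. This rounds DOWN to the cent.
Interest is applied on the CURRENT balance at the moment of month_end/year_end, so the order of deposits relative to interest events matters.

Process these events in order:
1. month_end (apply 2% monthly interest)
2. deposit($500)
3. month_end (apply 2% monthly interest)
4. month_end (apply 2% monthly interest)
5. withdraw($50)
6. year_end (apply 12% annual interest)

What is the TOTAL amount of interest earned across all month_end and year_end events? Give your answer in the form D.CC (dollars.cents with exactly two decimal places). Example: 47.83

Answer: 265.16

Derivation:
After 1 (month_end (apply 2% monthly interest)): balance=$1020.00 total_interest=$20.00
After 2 (deposit($500)): balance=$1520.00 total_interest=$20.00
After 3 (month_end (apply 2% monthly interest)): balance=$1550.40 total_interest=$50.40
After 4 (month_end (apply 2% monthly interest)): balance=$1581.40 total_interest=$81.40
After 5 (withdraw($50)): balance=$1531.40 total_interest=$81.40
After 6 (year_end (apply 12% annual interest)): balance=$1715.16 total_interest=$265.16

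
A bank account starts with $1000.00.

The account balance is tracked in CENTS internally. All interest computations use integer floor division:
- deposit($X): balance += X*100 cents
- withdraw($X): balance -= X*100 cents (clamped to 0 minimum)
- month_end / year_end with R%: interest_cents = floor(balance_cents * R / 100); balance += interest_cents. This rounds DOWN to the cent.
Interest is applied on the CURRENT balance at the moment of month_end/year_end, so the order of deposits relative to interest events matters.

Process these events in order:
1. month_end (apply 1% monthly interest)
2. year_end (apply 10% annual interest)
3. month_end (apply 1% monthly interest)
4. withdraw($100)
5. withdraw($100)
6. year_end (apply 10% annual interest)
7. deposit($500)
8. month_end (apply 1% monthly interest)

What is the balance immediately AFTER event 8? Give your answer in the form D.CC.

Answer: 1529.46

Derivation:
After 1 (month_end (apply 1% monthly interest)): balance=$1010.00 total_interest=$10.00
After 2 (year_end (apply 10% annual interest)): balance=$1111.00 total_interest=$111.00
After 3 (month_end (apply 1% monthly interest)): balance=$1122.11 total_interest=$122.11
After 4 (withdraw($100)): balance=$1022.11 total_interest=$122.11
After 5 (withdraw($100)): balance=$922.11 total_interest=$122.11
After 6 (year_end (apply 10% annual interest)): balance=$1014.32 total_interest=$214.32
After 7 (deposit($500)): balance=$1514.32 total_interest=$214.32
After 8 (month_end (apply 1% monthly interest)): balance=$1529.46 total_interest=$229.46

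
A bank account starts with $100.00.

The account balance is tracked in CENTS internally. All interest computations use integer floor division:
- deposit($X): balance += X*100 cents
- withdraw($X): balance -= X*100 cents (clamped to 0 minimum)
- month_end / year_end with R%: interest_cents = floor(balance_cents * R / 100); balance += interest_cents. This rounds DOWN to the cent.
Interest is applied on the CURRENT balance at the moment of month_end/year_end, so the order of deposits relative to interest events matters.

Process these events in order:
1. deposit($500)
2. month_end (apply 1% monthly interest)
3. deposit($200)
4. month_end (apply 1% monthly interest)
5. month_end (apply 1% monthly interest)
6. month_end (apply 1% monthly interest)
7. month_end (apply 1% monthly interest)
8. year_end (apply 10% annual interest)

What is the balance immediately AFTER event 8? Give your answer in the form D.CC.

After 1 (deposit($500)): balance=$600.00 total_interest=$0.00
After 2 (month_end (apply 1% monthly interest)): balance=$606.00 total_interest=$6.00
After 3 (deposit($200)): balance=$806.00 total_interest=$6.00
After 4 (month_end (apply 1% monthly interest)): balance=$814.06 total_interest=$14.06
After 5 (month_end (apply 1% monthly interest)): balance=$822.20 total_interest=$22.20
After 6 (month_end (apply 1% monthly interest)): balance=$830.42 total_interest=$30.42
After 7 (month_end (apply 1% monthly interest)): balance=$838.72 total_interest=$38.72
After 8 (year_end (apply 10% annual interest)): balance=$922.59 total_interest=$122.59

Answer: 922.59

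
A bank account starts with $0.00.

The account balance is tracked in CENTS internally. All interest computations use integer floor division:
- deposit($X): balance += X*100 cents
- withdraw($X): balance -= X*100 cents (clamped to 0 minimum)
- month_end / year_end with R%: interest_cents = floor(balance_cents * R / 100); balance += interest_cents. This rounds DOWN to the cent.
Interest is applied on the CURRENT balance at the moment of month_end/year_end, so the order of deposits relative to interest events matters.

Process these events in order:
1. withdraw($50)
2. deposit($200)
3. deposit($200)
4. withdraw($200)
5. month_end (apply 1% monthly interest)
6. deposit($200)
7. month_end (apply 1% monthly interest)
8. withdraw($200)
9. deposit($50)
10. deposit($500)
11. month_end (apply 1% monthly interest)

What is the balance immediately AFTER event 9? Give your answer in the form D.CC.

Answer: 256.02

Derivation:
After 1 (withdraw($50)): balance=$0.00 total_interest=$0.00
After 2 (deposit($200)): balance=$200.00 total_interest=$0.00
After 3 (deposit($200)): balance=$400.00 total_interest=$0.00
After 4 (withdraw($200)): balance=$200.00 total_interest=$0.00
After 5 (month_end (apply 1% monthly interest)): balance=$202.00 total_interest=$2.00
After 6 (deposit($200)): balance=$402.00 total_interest=$2.00
After 7 (month_end (apply 1% monthly interest)): balance=$406.02 total_interest=$6.02
After 8 (withdraw($200)): balance=$206.02 total_interest=$6.02
After 9 (deposit($50)): balance=$256.02 total_interest=$6.02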